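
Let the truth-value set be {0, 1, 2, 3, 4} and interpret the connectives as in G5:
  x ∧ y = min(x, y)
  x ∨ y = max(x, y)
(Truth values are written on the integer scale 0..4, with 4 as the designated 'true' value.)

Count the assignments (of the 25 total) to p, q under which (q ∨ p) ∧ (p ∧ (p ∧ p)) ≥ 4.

5

value 4: 5 assignments (counts)
value 3: 5 assignments
value 2: 5 assignments
value 1: 5 assignments
value 0: 5 assignments
So 5 of the 25 assignments meet the threshold.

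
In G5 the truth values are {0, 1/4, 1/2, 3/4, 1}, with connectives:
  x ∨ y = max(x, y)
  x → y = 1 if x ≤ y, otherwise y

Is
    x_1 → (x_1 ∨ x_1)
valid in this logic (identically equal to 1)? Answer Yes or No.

Yes

x_1 = 0 ↦ 1
x_1 = 1/4 ↦ 1
x_1 = 1/2 ↦ 1
x_1 = 3/4 ↦ 1
x_1 = 1 ↦ 1
Every assignment gives a value ≥ 1.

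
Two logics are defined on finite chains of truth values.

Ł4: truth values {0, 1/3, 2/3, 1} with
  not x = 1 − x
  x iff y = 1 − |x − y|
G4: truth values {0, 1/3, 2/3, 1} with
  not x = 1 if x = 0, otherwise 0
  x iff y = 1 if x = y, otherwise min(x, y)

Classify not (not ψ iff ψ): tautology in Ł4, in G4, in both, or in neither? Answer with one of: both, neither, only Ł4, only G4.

In Ł4: at ψ = 1/3 the value is 1/3 — not a tautology.
In G4: every assignment gives 1 — tautology.

only G4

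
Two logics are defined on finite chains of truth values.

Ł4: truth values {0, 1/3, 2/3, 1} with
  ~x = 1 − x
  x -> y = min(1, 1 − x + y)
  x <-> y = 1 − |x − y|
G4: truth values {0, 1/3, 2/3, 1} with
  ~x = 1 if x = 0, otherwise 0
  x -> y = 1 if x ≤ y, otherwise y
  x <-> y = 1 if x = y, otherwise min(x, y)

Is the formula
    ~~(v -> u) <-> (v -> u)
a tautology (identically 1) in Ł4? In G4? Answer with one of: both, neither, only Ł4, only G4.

In Ł4: every assignment gives 1 — tautology.
In G4: at u = 1/3, v = 2/3 the value is 1/3 — not a tautology.

only Ł4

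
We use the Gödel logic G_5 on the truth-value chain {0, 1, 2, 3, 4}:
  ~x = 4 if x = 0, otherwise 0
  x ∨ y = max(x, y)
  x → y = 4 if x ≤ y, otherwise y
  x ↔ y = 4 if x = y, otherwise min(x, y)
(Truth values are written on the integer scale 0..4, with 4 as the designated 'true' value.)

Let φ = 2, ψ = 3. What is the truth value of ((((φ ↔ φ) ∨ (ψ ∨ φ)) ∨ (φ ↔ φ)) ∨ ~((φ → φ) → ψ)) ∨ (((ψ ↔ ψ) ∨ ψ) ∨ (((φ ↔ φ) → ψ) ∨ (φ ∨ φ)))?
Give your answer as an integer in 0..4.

4

φ ↔ φ = 2 ↔ 2 = 4
ψ ∨ φ = 3 ∨ 2 = 3
(φ ↔ φ) ∨ (ψ ∨ φ) = 4 ∨ 3 = 4
φ ↔ φ = 2 ↔ 2 = 4
((φ ↔ φ) ∨ (ψ ∨ φ)) ∨ (φ ↔ φ) = 4 ∨ 4 = 4
φ → φ = 2 → 2 = 4
(φ → φ) → ψ = 4 → 3 = 3
~((φ → φ) → ψ) = ~3 = 0
(((φ ↔ φ) ∨ (ψ ∨ φ)) ∨ (φ ↔ φ)) ∨ ~((φ → φ) → ψ) = 4 ∨ 0 = 4
ψ ↔ ψ = 3 ↔ 3 = 4
(ψ ↔ ψ) ∨ ψ = 4 ∨ 3 = 4
φ ↔ φ = 2 ↔ 2 = 4
(φ ↔ φ) → ψ = 4 → 3 = 3
φ ∨ φ = 2 ∨ 2 = 2
((φ ↔ φ) → ψ) ∨ (φ ∨ φ) = 3 ∨ 2 = 3
((ψ ↔ ψ) ∨ ψ) ∨ (((φ ↔ φ) → ψ) ∨ (φ ∨ φ)) = 4 ∨ 3 = 4
((((φ ↔ φ) ∨ (ψ ∨ φ)) ∨ (φ ↔ φ)) ∨ ~((φ → φ) → ψ)) ∨ (((ψ ↔ ψ) ∨ ψ) ∨ (((φ ↔ φ) → ψ) ∨ (φ ∨ φ))) = 4 ∨ 4 = 4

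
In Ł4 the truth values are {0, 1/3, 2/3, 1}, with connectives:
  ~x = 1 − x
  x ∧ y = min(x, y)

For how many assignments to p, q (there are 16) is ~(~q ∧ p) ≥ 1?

7

p = 0, q = 0 ↦ 1  ≥
p = 0, q = 1/3 ↦ 1  ≥
p = 0, q = 2/3 ↦ 1  ≥
p = 0, q = 1 ↦ 1  ≥
p = 1/3, q = 0 ↦ 2/3  <
p = 1/3, q = 1/3 ↦ 2/3  <
p = 1/3, q = 2/3 ↦ 2/3  <
p = 1/3, q = 1 ↦ 1  ≥
p = 2/3, q = 0 ↦ 1/3  <
p = 2/3, q = 1/3 ↦ 1/3  <
p = 2/3, q = 2/3 ↦ 2/3  <
p = 2/3, q = 1 ↦ 1  ≥
p = 1, q = 0 ↦ 0  <
p = 1, q = 1/3 ↦ 1/3  <
p = 1, q = 2/3 ↦ 2/3  <
p = 1, q = 1 ↦ 1  ≥
So 7 of the 16 assignments meet the threshold.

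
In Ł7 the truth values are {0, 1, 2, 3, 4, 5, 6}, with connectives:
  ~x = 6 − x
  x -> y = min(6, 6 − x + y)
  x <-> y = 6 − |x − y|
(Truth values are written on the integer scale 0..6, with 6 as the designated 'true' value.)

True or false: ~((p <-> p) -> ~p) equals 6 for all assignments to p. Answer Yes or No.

No

Counterexample: take p = 0.
p <-> p = 0 <-> 0 = 6
~p = ~0 = 6
(p <-> p) -> ~p = 6 -> 6 = 6
~((p <-> p) -> ~p) = ~6 = 0
This gives 0 ≠ 6.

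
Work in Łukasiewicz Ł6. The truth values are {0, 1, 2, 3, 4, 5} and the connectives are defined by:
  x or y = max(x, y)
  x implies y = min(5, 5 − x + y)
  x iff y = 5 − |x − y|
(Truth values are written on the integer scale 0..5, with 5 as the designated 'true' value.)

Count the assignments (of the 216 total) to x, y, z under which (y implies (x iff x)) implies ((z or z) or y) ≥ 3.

162

value 5: 66 assignments (counts)
value 4: 54 assignments (counts)
value 3: 42 assignments (counts)
value 2: 30 assignments
value 1: 18 assignments
value 0: 6 assignments
So 162 of the 216 assignments meet the threshold.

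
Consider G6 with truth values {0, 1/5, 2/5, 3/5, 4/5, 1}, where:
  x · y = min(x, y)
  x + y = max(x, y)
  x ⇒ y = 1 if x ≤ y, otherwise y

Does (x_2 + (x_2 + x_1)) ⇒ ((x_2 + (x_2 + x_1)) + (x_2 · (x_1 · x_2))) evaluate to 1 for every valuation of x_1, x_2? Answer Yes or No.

At x_1 = 4/5, x_2 = 4/5, for instance:
x_2 + x_1 = 4/5 + 4/5 = 4/5
x_2 + (x_2 + x_1) = 4/5 + 4/5 = 4/5
x_1 · x_2 = 4/5 · 4/5 = 4/5
x_2 · (x_1 · x_2) = 4/5 · 4/5 = 4/5
(x_2 + (x_2 + x_1)) + (x_2 · (x_1 · x_2)) = 4/5 + 4/5 = 4/5
(x_2 + (x_2 + x_1)) ⇒ ((x_2 + (x_2 + x_1)) + (x_2 · (x_1 · x_2))) = 4/5 ⇒ 4/5 = 1
and checking the remaining 35 assignments likewise gives ≥ 1 in every case.

Yes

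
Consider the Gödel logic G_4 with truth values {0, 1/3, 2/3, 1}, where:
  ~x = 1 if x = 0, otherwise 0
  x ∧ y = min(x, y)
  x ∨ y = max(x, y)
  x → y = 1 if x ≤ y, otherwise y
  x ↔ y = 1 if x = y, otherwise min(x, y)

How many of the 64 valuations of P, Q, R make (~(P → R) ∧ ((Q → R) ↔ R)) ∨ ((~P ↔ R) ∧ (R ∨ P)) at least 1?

14

value 1: 14 assignments (counts)
value 2/3: 5 assignments
value 1/3: 5 assignments
value 0: 40 assignments
So 14 of the 64 assignments meet the threshold.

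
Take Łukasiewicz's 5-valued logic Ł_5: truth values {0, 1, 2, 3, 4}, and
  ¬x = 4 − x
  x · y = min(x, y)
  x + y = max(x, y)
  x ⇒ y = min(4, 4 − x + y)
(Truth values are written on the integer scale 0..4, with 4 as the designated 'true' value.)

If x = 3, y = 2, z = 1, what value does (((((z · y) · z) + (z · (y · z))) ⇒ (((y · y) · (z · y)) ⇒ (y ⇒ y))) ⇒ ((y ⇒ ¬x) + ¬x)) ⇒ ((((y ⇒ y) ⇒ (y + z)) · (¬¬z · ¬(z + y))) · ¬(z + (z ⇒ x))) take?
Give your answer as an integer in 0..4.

z · y = 1 · 2 = 1
(z · y) · z = 1 · 1 = 1
y · z = 2 · 1 = 1
z · (y · z) = 1 · 1 = 1
((z · y) · z) + (z · (y · z)) = 1 + 1 = 1
y · y = 2 · 2 = 2
z · y = 1 · 2 = 1
(y · y) · (z · y) = 2 · 1 = 1
y ⇒ y = 2 ⇒ 2 = 4
((y · y) · (z · y)) ⇒ (y ⇒ y) = 1 ⇒ 4 = 4
(((z · y) · z) + (z · (y · z))) ⇒ (((y · y) · (z · y)) ⇒ (y ⇒ y)) = 1 ⇒ 4 = 4
¬x = ¬3 = 1
y ⇒ ¬x = 2 ⇒ 1 = 3
¬x = ¬3 = 1
(y ⇒ ¬x) + ¬x = 3 + 1 = 3
((((z · y) · z) + (z · (y · z))) ⇒ (((y · y) · (z · y)) ⇒ (y ⇒ y))) ⇒ ((y ⇒ ¬x) + ¬x) = 4 ⇒ 3 = 3
y ⇒ y = 2 ⇒ 2 = 4
y + z = 2 + 1 = 2
(y ⇒ y) ⇒ (y + z) = 4 ⇒ 2 = 2
¬z = ¬1 = 3
¬¬z = ¬3 = 1
z + y = 1 + 2 = 2
¬(z + y) = ¬2 = 2
¬¬z · ¬(z + y) = 1 · 2 = 1
((y ⇒ y) ⇒ (y + z)) · (¬¬z · ¬(z + y)) = 2 · 1 = 1
z ⇒ x = 1 ⇒ 3 = 4
z + (z ⇒ x) = 1 + 4 = 4
¬(z + (z ⇒ x)) = ¬4 = 0
(((y ⇒ y) ⇒ (y + z)) · (¬¬z · ¬(z + y))) · ¬(z + (z ⇒ x)) = 1 · 0 = 0
(((((z · y) · z) + (z · (y · z))) ⇒ (((y · y) · (z · y)) ⇒ (y ⇒ y))) ⇒ ((y ⇒ ¬x) + ¬x)) ⇒ ((((y ⇒ y) ⇒ (y + z)) · (¬¬z · ¬(z + y))) · ¬(z + (z ⇒ x))) = 3 ⇒ 0 = 1

1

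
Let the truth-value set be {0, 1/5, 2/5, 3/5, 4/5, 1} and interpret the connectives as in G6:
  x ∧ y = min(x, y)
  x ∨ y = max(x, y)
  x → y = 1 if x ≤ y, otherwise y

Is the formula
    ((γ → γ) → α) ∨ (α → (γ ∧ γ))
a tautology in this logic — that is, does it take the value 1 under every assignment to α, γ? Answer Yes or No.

No

Counterexample: take α = 1/5, γ = 0.
γ → γ = 0 → 0 = 1
(γ → γ) → α = 1 → 1/5 = 1/5
γ ∧ γ = 0 ∧ 0 = 0
α → (γ ∧ γ) = 1/5 → 0 = 0
((γ → γ) → α) ∨ (α → (γ ∧ γ)) = 1/5 ∨ 0 = 1/5
This gives 1/5 ≠ 1.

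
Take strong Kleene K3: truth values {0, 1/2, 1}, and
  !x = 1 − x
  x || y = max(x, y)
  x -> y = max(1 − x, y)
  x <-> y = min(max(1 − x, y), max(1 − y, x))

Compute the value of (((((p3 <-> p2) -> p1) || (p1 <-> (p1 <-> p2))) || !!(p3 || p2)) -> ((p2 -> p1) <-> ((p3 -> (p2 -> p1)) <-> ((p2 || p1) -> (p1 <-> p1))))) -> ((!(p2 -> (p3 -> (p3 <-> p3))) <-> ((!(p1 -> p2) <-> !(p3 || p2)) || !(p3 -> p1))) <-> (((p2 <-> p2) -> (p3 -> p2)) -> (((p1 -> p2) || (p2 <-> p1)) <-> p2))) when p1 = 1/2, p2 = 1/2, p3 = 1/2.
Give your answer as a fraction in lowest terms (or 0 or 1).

1/2

p3 <-> p2 = 1/2 <-> 1/2 = 1/2
(p3 <-> p2) -> p1 = 1/2 -> 1/2 = 1/2
p1 <-> p2 = 1/2 <-> 1/2 = 1/2
p1 <-> (p1 <-> p2) = 1/2 <-> 1/2 = 1/2
((p3 <-> p2) -> p1) || (p1 <-> (p1 <-> p2)) = 1/2 || 1/2 = 1/2
p3 || p2 = 1/2 || 1/2 = 1/2
!(p3 || p2) = !1/2 = 1/2
!!(p3 || p2) = !1/2 = 1/2
(((p3 <-> p2) -> p1) || (p1 <-> (p1 <-> p2))) || !!(p3 || p2) = 1/2 || 1/2 = 1/2
p2 -> p1 = 1/2 -> 1/2 = 1/2
p2 -> p1 = 1/2 -> 1/2 = 1/2
p3 -> (p2 -> p1) = 1/2 -> 1/2 = 1/2
p2 || p1 = 1/2 || 1/2 = 1/2
p1 <-> p1 = 1/2 <-> 1/2 = 1/2
(p2 || p1) -> (p1 <-> p1) = 1/2 -> 1/2 = 1/2
(p3 -> (p2 -> p1)) <-> ((p2 || p1) -> (p1 <-> p1)) = 1/2 <-> 1/2 = 1/2
(p2 -> p1) <-> ((p3 -> (p2 -> p1)) <-> ((p2 || p1) -> (p1 <-> p1))) = 1/2 <-> 1/2 = 1/2
((((p3 <-> p2) -> p1) || (p1 <-> (p1 <-> p2))) || !!(p3 || p2)) -> ((p2 -> p1) <-> ((p3 -> (p2 -> p1)) <-> ((p2 || p1) -> (p1 <-> p1)))) = 1/2 -> 1/2 = 1/2
p3 <-> p3 = 1/2 <-> 1/2 = 1/2
p3 -> (p3 <-> p3) = 1/2 -> 1/2 = 1/2
p2 -> (p3 -> (p3 <-> p3)) = 1/2 -> 1/2 = 1/2
!(p2 -> (p3 -> (p3 <-> p3))) = !1/2 = 1/2
p1 -> p2 = 1/2 -> 1/2 = 1/2
!(p1 -> p2) = !1/2 = 1/2
p3 || p2 = 1/2 || 1/2 = 1/2
!(p3 || p2) = !1/2 = 1/2
!(p1 -> p2) <-> !(p3 || p2) = 1/2 <-> 1/2 = 1/2
p3 -> p1 = 1/2 -> 1/2 = 1/2
!(p3 -> p1) = !1/2 = 1/2
(!(p1 -> p2) <-> !(p3 || p2)) || !(p3 -> p1) = 1/2 || 1/2 = 1/2
!(p2 -> (p3 -> (p3 <-> p3))) <-> ((!(p1 -> p2) <-> !(p3 || p2)) || !(p3 -> p1)) = 1/2 <-> 1/2 = 1/2
p2 <-> p2 = 1/2 <-> 1/2 = 1/2
p3 -> p2 = 1/2 -> 1/2 = 1/2
(p2 <-> p2) -> (p3 -> p2) = 1/2 -> 1/2 = 1/2
p1 -> p2 = 1/2 -> 1/2 = 1/2
p2 <-> p1 = 1/2 <-> 1/2 = 1/2
(p1 -> p2) || (p2 <-> p1) = 1/2 || 1/2 = 1/2
((p1 -> p2) || (p2 <-> p1)) <-> p2 = 1/2 <-> 1/2 = 1/2
((p2 <-> p2) -> (p3 -> p2)) -> (((p1 -> p2) || (p2 <-> p1)) <-> p2) = 1/2 -> 1/2 = 1/2
(!(p2 -> (p3 -> (p3 <-> p3))) <-> ((!(p1 -> p2) <-> !(p3 || p2)) || !(p3 -> p1))) <-> (((p2 <-> p2) -> (p3 -> p2)) -> (((p1 -> p2) || (p2 <-> p1)) <-> p2)) = 1/2 <-> 1/2 = 1/2
(((((p3 <-> p2) -> p1) || (p1 <-> (p1 <-> p2))) || !!(p3 || p2)) -> ((p2 -> p1) <-> ((p3 -> (p2 -> p1)) <-> ((p2 || p1) -> (p1 <-> p1))))) -> ((!(p2 -> (p3 -> (p3 <-> p3))) <-> ((!(p1 -> p2) <-> !(p3 || p2)) || !(p3 -> p1))) <-> (((p2 <-> p2) -> (p3 -> p2)) -> (((p1 -> p2) || (p2 <-> p1)) <-> p2))) = 1/2 -> 1/2 = 1/2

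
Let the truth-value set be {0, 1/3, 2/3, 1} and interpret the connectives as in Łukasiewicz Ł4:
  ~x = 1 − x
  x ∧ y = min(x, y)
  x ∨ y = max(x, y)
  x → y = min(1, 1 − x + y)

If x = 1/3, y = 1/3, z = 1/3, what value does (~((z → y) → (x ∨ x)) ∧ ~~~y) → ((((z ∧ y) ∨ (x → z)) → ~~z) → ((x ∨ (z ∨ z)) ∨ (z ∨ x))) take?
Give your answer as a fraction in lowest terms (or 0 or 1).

z → y = 1/3 → 1/3 = 1
x ∨ x = 1/3 ∨ 1/3 = 1/3
(z → y) → (x ∨ x) = 1 → 1/3 = 1/3
~((z → y) → (x ∨ x)) = ~1/3 = 2/3
~y = ~1/3 = 2/3
~~y = ~2/3 = 1/3
~~~y = ~1/3 = 2/3
~((z → y) → (x ∨ x)) ∧ ~~~y = 2/3 ∧ 2/3 = 2/3
z ∧ y = 1/3 ∧ 1/3 = 1/3
x → z = 1/3 → 1/3 = 1
(z ∧ y) ∨ (x → z) = 1/3 ∨ 1 = 1
~z = ~1/3 = 2/3
~~z = ~2/3 = 1/3
((z ∧ y) ∨ (x → z)) → ~~z = 1 → 1/3 = 1/3
z ∨ z = 1/3 ∨ 1/3 = 1/3
x ∨ (z ∨ z) = 1/3 ∨ 1/3 = 1/3
z ∨ x = 1/3 ∨ 1/3 = 1/3
(x ∨ (z ∨ z)) ∨ (z ∨ x) = 1/3 ∨ 1/3 = 1/3
(((z ∧ y) ∨ (x → z)) → ~~z) → ((x ∨ (z ∨ z)) ∨ (z ∨ x)) = 1/3 → 1/3 = 1
(~((z → y) → (x ∨ x)) ∧ ~~~y) → ((((z ∧ y) ∨ (x → z)) → ~~z) → ((x ∨ (z ∨ z)) ∨ (z ∨ x))) = 2/3 → 1 = 1

1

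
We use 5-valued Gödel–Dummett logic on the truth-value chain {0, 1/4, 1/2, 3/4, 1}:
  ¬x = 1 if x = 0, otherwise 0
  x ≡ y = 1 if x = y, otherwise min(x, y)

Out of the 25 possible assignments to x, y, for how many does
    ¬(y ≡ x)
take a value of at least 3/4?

value 1: 8 assignments (counts)
value 0: 17 assignments
So 8 of the 25 assignments meet the threshold.

8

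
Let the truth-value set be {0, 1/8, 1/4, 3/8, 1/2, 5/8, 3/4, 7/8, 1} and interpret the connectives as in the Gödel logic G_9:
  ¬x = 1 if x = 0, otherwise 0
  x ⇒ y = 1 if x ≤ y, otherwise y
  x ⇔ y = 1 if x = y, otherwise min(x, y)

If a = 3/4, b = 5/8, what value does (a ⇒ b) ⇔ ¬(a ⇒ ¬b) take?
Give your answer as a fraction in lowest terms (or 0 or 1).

a ⇒ b = 3/4 ⇒ 5/8 = 5/8
¬b = ¬5/8 = 0
a ⇒ ¬b = 3/4 ⇒ 0 = 0
¬(a ⇒ ¬b) = ¬0 = 1
(a ⇒ b) ⇔ ¬(a ⇒ ¬b) = 5/8 ⇔ 1 = 5/8

5/8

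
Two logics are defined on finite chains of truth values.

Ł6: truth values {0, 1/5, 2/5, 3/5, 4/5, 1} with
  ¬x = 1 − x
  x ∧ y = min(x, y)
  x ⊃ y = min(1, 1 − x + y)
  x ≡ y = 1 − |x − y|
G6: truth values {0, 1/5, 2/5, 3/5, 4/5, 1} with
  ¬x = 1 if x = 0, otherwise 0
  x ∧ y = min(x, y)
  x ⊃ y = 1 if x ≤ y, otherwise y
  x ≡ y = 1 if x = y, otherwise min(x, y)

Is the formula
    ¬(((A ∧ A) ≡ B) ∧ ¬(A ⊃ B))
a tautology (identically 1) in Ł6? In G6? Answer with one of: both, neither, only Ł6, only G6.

only G6

In Ł6: at A = 1/5, B = 0 the value is 4/5 — not a tautology.
In G6: every assignment gives 1 — tautology.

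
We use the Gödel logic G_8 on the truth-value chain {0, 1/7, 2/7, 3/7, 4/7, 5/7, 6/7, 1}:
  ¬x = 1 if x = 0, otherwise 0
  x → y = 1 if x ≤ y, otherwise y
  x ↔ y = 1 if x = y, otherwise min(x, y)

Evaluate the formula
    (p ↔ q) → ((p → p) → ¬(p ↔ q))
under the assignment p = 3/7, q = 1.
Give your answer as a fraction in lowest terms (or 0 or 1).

0

p ↔ q = 3/7 ↔ 1 = 3/7
p → p = 3/7 → 3/7 = 1
p ↔ q = 3/7 ↔ 1 = 3/7
¬(p ↔ q) = ¬3/7 = 0
(p → p) → ¬(p ↔ q) = 1 → 0 = 0
(p ↔ q) → ((p → p) → ¬(p ↔ q)) = 3/7 → 0 = 0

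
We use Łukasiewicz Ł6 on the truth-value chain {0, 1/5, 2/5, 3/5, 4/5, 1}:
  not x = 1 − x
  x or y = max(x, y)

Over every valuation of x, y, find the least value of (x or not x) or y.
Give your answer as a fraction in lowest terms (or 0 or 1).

3/5

Take x = 2/5, y = 0:
not x = not 2/5 = 3/5
x or not x = 2/5 or 3/5 = 3/5
(x or not x) or y = 3/5 or 0 = 3/5
No assignment yields a value below 3/5, so this is the minimum.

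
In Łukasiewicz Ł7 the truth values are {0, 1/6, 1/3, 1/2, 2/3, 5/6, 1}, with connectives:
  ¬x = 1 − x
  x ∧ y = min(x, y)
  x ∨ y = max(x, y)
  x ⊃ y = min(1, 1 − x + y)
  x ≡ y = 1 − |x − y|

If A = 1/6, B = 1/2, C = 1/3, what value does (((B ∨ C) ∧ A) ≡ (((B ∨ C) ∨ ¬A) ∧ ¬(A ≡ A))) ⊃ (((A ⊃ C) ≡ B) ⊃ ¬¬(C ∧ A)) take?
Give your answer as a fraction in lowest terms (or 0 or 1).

B ∨ C = 1/2 ∨ 1/3 = 1/2
(B ∨ C) ∧ A = 1/2 ∧ 1/6 = 1/6
B ∨ C = 1/2 ∨ 1/3 = 1/2
¬A = ¬1/6 = 5/6
(B ∨ C) ∨ ¬A = 1/2 ∨ 5/6 = 5/6
A ≡ A = 1/6 ≡ 1/6 = 1
¬(A ≡ A) = ¬1 = 0
((B ∨ C) ∨ ¬A) ∧ ¬(A ≡ A) = 5/6 ∧ 0 = 0
((B ∨ C) ∧ A) ≡ (((B ∨ C) ∨ ¬A) ∧ ¬(A ≡ A)) = 1/6 ≡ 0 = 5/6
A ⊃ C = 1/6 ⊃ 1/3 = 1
(A ⊃ C) ≡ B = 1 ≡ 1/2 = 1/2
C ∧ A = 1/3 ∧ 1/6 = 1/6
¬(C ∧ A) = ¬1/6 = 5/6
¬¬(C ∧ A) = ¬5/6 = 1/6
((A ⊃ C) ≡ B) ⊃ ¬¬(C ∧ A) = 1/2 ⊃ 1/6 = 2/3
(((B ∨ C) ∧ A) ≡ (((B ∨ C) ∨ ¬A) ∧ ¬(A ≡ A))) ⊃ (((A ⊃ C) ≡ B) ⊃ ¬¬(C ∧ A)) = 5/6 ⊃ 2/3 = 5/6

5/6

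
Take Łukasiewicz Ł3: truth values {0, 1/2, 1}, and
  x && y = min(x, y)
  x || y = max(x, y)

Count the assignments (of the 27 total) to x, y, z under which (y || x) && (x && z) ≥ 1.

3

value 1: 3 assignments (counts)
value 1/2: 9 assignments
value 0: 15 assignments
So 3 of the 27 assignments meet the threshold.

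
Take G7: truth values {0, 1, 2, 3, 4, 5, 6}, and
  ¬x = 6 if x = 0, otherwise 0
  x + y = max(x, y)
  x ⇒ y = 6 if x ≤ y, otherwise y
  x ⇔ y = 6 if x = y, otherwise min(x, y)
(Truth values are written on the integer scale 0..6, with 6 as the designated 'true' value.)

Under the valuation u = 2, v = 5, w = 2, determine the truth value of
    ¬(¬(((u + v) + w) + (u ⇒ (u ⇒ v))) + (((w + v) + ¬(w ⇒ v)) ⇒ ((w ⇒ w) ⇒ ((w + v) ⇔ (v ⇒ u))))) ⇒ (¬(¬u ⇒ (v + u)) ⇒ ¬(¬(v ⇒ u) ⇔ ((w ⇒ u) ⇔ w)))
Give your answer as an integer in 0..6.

u + v = 2 + 5 = 5
(u + v) + w = 5 + 2 = 5
u ⇒ v = 2 ⇒ 5 = 6
u ⇒ (u ⇒ v) = 2 ⇒ 6 = 6
((u + v) + w) + (u ⇒ (u ⇒ v)) = 5 + 6 = 6
¬(((u + v) + w) + (u ⇒ (u ⇒ v))) = ¬6 = 0
w + v = 2 + 5 = 5
w ⇒ v = 2 ⇒ 5 = 6
¬(w ⇒ v) = ¬6 = 0
(w + v) + ¬(w ⇒ v) = 5 + 0 = 5
w ⇒ w = 2 ⇒ 2 = 6
w + v = 2 + 5 = 5
v ⇒ u = 5 ⇒ 2 = 2
(w + v) ⇔ (v ⇒ u) = 5 ⇔ 2 = 2
(w ⇒ w) ⇒ ((w + v) ⇔ (v ⇒ u)) = 6 ⇒ 2 = 2
((w + v) + ¬(w ⇒ v)) ⇒ ((w ⇒ w) ⇒ ((w + v) ⇔ (v ⇒ u))) = 5 ⇒ 2 = 2
¬(((u + v) + w) + (u ⇒ (u ⇒ v))) + (((w + v) + ¬(w ⇒ v)) ⇒ ((w ⇒ w) ⇒ ((w + v) ⇔ (v ⇒ u)))) = 0 + 2 = 2
¬(¬(((u + v) + w) + (u ⇒ (u ⇒ v))) + (((w + v) + ¬(w ⇒ v)) ⇒ ((w ⇒ w) ⇒ ((w + v) ⇔ (v ⇒ u))))) = ¬2 = 0
¬u = ¬2 = 0
v + u = 5 + 2 = 5
¬u ⇒ (v + u) = 0 ⇒ 5 = 6
¬(¬u ⇒ (v + u)) = ¬6 = 0
v ⇒ u = 5 ⇒ 2 = 2
¬(v ⇒ u) = ¬2 = 0
w ⇒ u = 2 ⇒ 2 = 6
(w ⇒ u) ⇔ w = 6 ⇔ 2 = 2
¬(v ⇒ u) ⇔ ((w ⇒ u) ⇔ w) = 0 ⇔ 2 = 0
¬(¬(v ⇒ u) ⇔ ((w ⇒ u) ⇔ w)) = ¬0 = 6
¬(¬u ⇒ (v + u)) ⇒ ¬(¬(v ⇒ u) ⇔ ((w ⇒ u) ⇔ w)) = 0 ⇒ 6 = 6
¬(¬(((u + v) + w) + (u ⇒ (u ⇒ v))) + (((w + v) + ¬(w ⇒ v)) ⇒ ((w ⇒ w) ⇒ ((w + v) ⇔ (v ⇒ u))))) ⇒ (¬(¬u ⇒ (v + u)) ⇒ ¬(¬(v ⇒ u) ⇔ ((w ⇒ u) ⇔ w))) = 0 ⇒ 6 = 6

6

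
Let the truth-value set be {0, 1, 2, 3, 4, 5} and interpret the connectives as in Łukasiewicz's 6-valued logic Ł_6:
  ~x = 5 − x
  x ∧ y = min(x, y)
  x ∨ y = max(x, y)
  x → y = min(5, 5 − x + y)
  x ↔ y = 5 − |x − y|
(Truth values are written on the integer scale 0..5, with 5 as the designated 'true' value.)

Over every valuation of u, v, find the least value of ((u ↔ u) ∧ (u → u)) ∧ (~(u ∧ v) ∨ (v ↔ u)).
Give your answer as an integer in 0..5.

Take u = 2, v = 4:
u ↔ u = 2 ↔ 2 = 5
u → u = 2 → 2 = 5
(u ↔ u) ∧ (u → u) = 5 ∧ 5 = 5
u ∧ v = 2 ∧ 4 = 2
~(u ∧ v) = ~2 = 3
v ↔ u = 4 ↔ 2 = 3
~(u ∧ v) ∨ (v ↔ u) = 3 ∨ 3 = 3
((u ↔ u) ∧ (u → u)) ∧ (~(u ∧ v) ∨ (v ↔ u)) = 5 ∧ 3 = 3
No assignment yields a value below 3, so this is the minimum.

3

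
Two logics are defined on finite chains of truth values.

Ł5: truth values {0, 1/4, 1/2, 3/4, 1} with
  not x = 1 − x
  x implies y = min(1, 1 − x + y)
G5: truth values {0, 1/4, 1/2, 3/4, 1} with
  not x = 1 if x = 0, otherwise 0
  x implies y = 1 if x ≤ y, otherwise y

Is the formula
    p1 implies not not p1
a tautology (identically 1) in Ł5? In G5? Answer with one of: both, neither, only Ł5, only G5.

In Ł5: every assignment gives 1 — tautology.
In G5: every assignment gives 1 — tautology.

both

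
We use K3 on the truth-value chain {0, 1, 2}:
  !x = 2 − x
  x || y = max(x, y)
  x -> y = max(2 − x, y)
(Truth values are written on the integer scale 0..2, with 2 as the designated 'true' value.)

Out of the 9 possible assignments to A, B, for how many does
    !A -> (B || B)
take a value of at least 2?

A = 0, B = 0 ↦ 0  <
A = 0, B = 1 ↦ 1  <
A = 0, B = 2 ↦ 2  ≥
A = 1, B = 0 ↦ 1  <
A = 1, B = 1 ↦ 1  <
A = 1, B = 2 ↦ 2  ≥
A = 2, B = 0 ↦ 2  ≥
A = 2, B = 1 ↦ 2  ≥
A = 2, B = 2 ↦ 2  ≥
So 5 of the 9 assignments meet the threshold.

5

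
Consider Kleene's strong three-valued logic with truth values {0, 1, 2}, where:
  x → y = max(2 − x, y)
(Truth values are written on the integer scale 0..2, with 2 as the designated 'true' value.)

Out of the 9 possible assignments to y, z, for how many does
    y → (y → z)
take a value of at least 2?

y = 0, z = 0 ↦ 2  ≥
y = 0, z = 1 ↦ 2  ≥
y = 0, z = 2 ↦ 2  ≥
y = 1, z = 0 ↦ 1  <
y = 1, z = 1 ↦ 1  <
y = 1, z = 2 ↦ 2  ≥
y = 2, z = 0 ↦ 0  <
y = 2, z = 1 ↦ 1  <
y = 2, z = 2 ↦ 2  ≥
So 5 of the 9 assignments meet the threshold.

5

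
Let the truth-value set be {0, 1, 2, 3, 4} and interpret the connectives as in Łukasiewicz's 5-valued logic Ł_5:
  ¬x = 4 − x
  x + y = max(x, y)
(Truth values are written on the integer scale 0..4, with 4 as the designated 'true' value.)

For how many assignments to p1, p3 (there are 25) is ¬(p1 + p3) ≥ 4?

1

value 4: 1 assignment (counts)
value 3: 3 assignments
value 2: 5 assignments
value 1: 7 assignments
value 0: 9 assignments
So 1 of the 25 assignments meets the threshold.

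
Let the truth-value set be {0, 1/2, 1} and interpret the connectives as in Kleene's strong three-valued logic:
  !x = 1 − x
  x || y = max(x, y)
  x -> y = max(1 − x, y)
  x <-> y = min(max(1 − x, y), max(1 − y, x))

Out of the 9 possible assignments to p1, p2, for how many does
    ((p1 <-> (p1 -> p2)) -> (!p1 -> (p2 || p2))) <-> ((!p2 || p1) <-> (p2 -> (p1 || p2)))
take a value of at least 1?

p1 = 0, p2 = 0 ↦ 1  ≥
p1 = 0, p2 = 1/2 ↦ 1/2  <
p1 = 0, p2 = 1 ↦ 0  <
p1 = 1/2, p2 = 0 ↦ 1/2  <
p1 = 1/2, p2 = 1/2 ↦ 1/2  <
p1 = 1/2, p2 = 1 ↦ 1/2  <
p1 = 1, p2 = 0 ↦ 1  ≥
p1 = 1, p2 = 1/2 ↦ 1  ≥
p1 = 1, p2 = 1 ↦ 1  ≥
So 4 of the 9 assignments meet the threshold.

4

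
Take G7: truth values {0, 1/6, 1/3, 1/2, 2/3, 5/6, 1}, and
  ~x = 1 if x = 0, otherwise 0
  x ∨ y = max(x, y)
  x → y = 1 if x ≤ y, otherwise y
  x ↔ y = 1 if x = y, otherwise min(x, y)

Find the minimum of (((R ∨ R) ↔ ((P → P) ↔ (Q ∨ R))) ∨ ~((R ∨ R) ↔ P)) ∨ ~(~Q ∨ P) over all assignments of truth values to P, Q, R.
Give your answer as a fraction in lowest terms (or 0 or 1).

Take P = 1/6, Q = 1/3, R = 1/6:
R ∨ R = 1/6 ∨ 1/6 = 1/6
P → P = 1/6 → 1/6 = 1
Q ∨ R = 1/3 ∨ 1/6 = 1/3
(P → P) ↔ (Q ∨ R) = 1 ↔ 1/3 = 1/3
(R ∨ R) ↔ ((P → P) ↔ (Q ∨ R)) = 1/6 ↔ 1/3 = 1/6
R ∨ R = 1/6 ∨ 1/6 = 1/6
(R ∨ R) ↔ P = 1/6 ↔ 1/6 = 1
~((R ∨ R) ↔ P) = ~1 = 0
((R ∨ R) ↔ ((P → P) ↔ (Q ∨ R))) ∨ ~((R ∨ R) ↔ P) = 1/6 ∨ 0 = 1/6
~Q = ~1/3 = 0
~Q ∨ P = 0 ∨ 1/6 = 1/6
~(~Q ∨ P) = ~1/6 = 0
(((R ∨ R) ↔ ((P → P) ↔ (Q ∨ R))) ∨ ~((R ∨ R) ↔ P)) ∨ ~(~Q ∨ P) = 1/6 ∨ 0 = 1/6
No assignment yields a value below 1/6, so this is the minimum.

1/6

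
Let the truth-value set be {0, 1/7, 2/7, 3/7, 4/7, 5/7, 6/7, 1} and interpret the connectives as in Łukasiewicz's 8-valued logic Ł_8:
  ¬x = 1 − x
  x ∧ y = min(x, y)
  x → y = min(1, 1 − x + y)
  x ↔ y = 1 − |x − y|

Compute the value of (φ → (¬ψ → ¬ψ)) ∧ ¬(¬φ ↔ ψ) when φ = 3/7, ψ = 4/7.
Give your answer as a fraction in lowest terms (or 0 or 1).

0

¬ψ = ¬4/7 = 3/7
¬ψ = ¬4/7 = 3/7
¬ψ → ¬ψ = 3/7 → 3/7 = 1
φ → (¬ψ → ¬ψ) = 3/7 → 1 = 1
¬φ = ¬3/7 = 4/7
¬φ ↔ ψ = 4/7 ↔ 4/7 = 1
¬(¬φ ↔ ψ) = ¬1 = 0
(φ → (¬ψ → ¬ψ)) ∧ ¬(¬φ ↔ ψ) = 1 ∧ 0 = 0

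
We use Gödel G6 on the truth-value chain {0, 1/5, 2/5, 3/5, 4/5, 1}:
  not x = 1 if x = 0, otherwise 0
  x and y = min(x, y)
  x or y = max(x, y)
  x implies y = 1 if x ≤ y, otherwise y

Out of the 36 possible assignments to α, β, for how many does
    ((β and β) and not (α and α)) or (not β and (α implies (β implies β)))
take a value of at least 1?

value 1: 7 assignments (counts)
value 4/5: 1 assignment
value 3/5: 1 assignment
value 2/5: 1 assignment
value 1/5: 1 assignment
value 0: 25 assignments
So 7 of the 36 assignments meet the threshold.

7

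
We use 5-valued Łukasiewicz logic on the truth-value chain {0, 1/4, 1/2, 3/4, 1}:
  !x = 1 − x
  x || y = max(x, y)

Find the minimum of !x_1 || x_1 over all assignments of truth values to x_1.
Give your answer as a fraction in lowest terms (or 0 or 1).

Take x_1 = 1/2:
!x_1 = !1/2 = 1/2
!x_1 || x_1 = 1/2 || 1/2 = 1/2
No assignment yields a value below 1/2, so this is the minimum.

1/2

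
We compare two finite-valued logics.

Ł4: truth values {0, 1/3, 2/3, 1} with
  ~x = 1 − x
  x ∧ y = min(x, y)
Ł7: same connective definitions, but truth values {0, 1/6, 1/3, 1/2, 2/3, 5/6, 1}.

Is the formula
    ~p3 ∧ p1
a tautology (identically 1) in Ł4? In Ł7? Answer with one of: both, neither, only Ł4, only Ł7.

neither

In Ł4: at p1 = 0, p3 = 0 the value is 0 — not a tautology.
In Ł7: at p1 = 0, p3 = 0 the value is 0 — not a tautology.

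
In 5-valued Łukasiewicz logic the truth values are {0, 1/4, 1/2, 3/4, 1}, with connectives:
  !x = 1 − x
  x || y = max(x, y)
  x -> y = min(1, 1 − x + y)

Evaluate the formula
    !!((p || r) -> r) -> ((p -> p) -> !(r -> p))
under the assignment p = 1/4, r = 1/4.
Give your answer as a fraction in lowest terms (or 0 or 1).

p || r = 1/4 || 1/4 = 1/4
(p || r) -> r = 1/4 -> 1/4 = 1
!((p || r) -> r) = !1 = 0
!!((p || r) -> r) = !0 = 1
p -> p = 1/4 -> 1/4 = 1
r -> p = 1/4 -> 1/4 = 1
!(r -> p) = !1 = 0
(p -> p) -> !(r -> p) = 1 -> 0 = 0
!!((p || r) -> r) -> ((p -> p) -> !(r -> p)) = 1 -> 0 = 0

0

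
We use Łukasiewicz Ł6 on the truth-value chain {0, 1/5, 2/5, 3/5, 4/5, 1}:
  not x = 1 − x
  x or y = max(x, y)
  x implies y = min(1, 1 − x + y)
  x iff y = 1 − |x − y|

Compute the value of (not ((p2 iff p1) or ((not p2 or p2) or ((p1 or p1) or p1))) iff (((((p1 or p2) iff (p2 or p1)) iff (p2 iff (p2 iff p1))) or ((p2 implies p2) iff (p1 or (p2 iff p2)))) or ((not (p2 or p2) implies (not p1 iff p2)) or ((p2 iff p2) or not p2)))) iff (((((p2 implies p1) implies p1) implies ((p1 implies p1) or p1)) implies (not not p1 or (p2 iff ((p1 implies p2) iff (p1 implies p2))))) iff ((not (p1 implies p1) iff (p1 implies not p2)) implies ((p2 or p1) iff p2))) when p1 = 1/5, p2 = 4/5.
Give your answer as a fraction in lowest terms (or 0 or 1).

p2 iff p1 = 4/5 iff 1/5 = 2/5
not p2 = not 4/5 = 1/5
not p2 or p2 = 1/5 or 4/5 = 4/5
p1 or p1 = 1/5 or 1/5 = 1/5
(p1 or p1) or p1 = 1/5 or 1/5 = 1/5
(not p2 or p2) or ((p1 or p1) or p1) = 4/5 or 1/5 = 4/5
(p2 iff p1) or ((not p2 or p2) or ((p1 or p1) or p1)) = 2/5 or 4/5 = 4/5
not ((p2 iff p1) or ((not p2 or p2) or ((p1 or p1) or p1))) = not 4/5 = 1/5
p1 or p2 = 1/5 or 4/5 = 4/5
p2 or p1 = 4/5 or 1/5 = 4/5
(p1 or p2) iff (p2 or p1) = 4/5 iff 4/5 = 1
p2 iff p1 = 4/5 iff 1/5 = 2/5
p2 iff (p2 iff p1) = 4/5 iff 2/5 = 3/5
((p1 or p2) iff (p2 or p1)) iff (p2 iff (p2 iff p1)) = 1 iff 3/5 = 3/5
p2 implies p2 = 4/5 implies 4/5 = 1
p2 iff p2 = 4/5 iff 4/5 = 1
p1 or (p2 iff p2) = 1/5 or 1 = 1
(p2 implies p2) iff (p1 or (p2 iff p2)) = 1 iff 1 = 1
(((p1 or p2) iff (p2 or p1)) iff (p2 iff (p2 iff p1))) or ((p2 implies p2) iff (p1 or (p2 iff p2))) = 3/5 or 1 = 1
p2 or p2 = 4/5 or 4/5 = 4/5
not (p2 or p2) = not 4/5 = 1/5
not p1 = not 1/5 = 4/5
not p1 iff p2 = 4/5 iff 4/5 = 1
not (p2 or p2) implies (not p1 iff p2) = 1/5 implies 1 = 1
p2 iff p2 = 4/5 iff 4/5 = 1
not p2 = not 4/5 = 1/5
(p2 iff p2) or not p2 = 1 or 1/5 = 1
(not (p2 or p2) implies (not p1 iff p2)) or ((p2 iff p2) or not p2) = 1 or 1 = 1
((((p1 or p2) iff (p2 or p1)) iff (p2 iff (p2 iff p1))) or ((p2 implies p2) iff (p1 or (p2 iff p2)))) or ((not (p2 or p2) implies (not p1 iff p2)) or ((p2 iff p2) or not p2)) = 1 or 1 = 1
not ((p2 iff p1) or ((not p2 or p2) or ((p1 or p1) or p1))) iff (((((p1 or p2) iff (p2 or p1)) iff (p2 iff (p2 iff p1))) or ((p2 implies p2) iff (p1 or (p2 iff p2)))) or ((not (p2 or p2) implies (not p1 iff p2)) or ((p2 iff p2) or not p2))) = 1/5 iff 1 = 1/5
p2 implies p1 = 4/5 implies 1/5 = 2/5
(p2 implies p1) implies p1 = 2/5 implies 1/5 = 4/5
p1 implies p1 = 1/5 implies 1/5 = 1
(p1 implies p1) or p1 = 1 or 1/5 = 1
((p2 implies p1) implies p1) implies ((p1 implies p1) or p1) = 4/5 implies 1 = 1
not p1 = not 1/5 = 4/5
not not p1 = not 4/5 = 1/5
p1 implies p2 = 1/5 implies 4/5 = 1
p1 implies p2 = 1/5 implies 4/5 = 1
(p1 implies p2) iff (p1 implies p2) = 1 iff 1 = 1
p2 iff ((p1 implies p2) iff (p1 implies p2)) = 4/5 iff 1 = 4/5
not not p1 or (p2 iff ((p1 implies p2) iff (p1 implies p2))) = 1/5 or 4/5 = 4/5
(((p2 implies p1) implies p1) implies ((p1 implies p1) or p1)) implies (not not p1 or (p2 iff ((p1 implies p2) iff (p1 implies p2)))) = 1 implies 4/5 = 4/5
p1 implies p1 = 1/5 implies 1/5 = 1
not (p1 implies p1) = not 1 = 0
not p2 = not 4/5 = 1/5
p1 implies not p2 = 1/5 implies 1/5 = 1
not (p1 implies p1) iff (p1 implies not p2) = 0 iff 1 = 0
p2 or p1 = 4/5 or 1/5 = 4/5
(p2 or p1) iff p2 = 4/5 iff 4/5 = 1
(not (p1 implies p1) iff (p1 implies not p2)) implies ((p2 or p1) iff p2) = 0 implies 1 = 1
((((p2 implies p1) implies p1) implies ((p1 implies p1) or p1)) implies (not not p1 or (p2 iff ((p1 implies p2) iff (p1 implies p2))))) iff ((not (p1 implies p1) iff (p1 implies not p2)) implies ((p2 or p1) iff p2)) = 4/5 iff 1 = 4/5
(not ((p2 iff p1) or ((not p2 or p2) or ((p1 or p1) or p1))) iff (((((p1 or p2) iff (p2 or p1)) iff (p2 iff (p2 iff p1))) or ((p2 implies p2) iff (p1 or (p2 iff p2)))) or ((not (p2 or p2) implies (not p1 iff p2)) or ((p2 iff p2) or not p2)))) iff (((((p2 implies p1) implies p1) implies ((p1 implies p1) or p1)) implies (not not p1 or (p2 iff ((p1 implies p2) iff (p1 implies p2))))) iff ((not (p1 implies p1) iff (p1 implies not p2)) implies ((p2 or p1) iff p2))) = 1/5 iff 4/5 = 2/5

2/5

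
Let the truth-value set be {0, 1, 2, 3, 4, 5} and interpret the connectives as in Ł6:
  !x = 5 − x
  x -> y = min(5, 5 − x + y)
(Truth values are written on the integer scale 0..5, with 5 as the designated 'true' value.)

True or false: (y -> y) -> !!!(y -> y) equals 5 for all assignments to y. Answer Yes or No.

Counterexample: take y = 0.
y -> y = 0 -> 0 = 5
y -> y = 0 -> 0 = 5
!(y -> y) = !5 = 0
!!(y -> y) = !0 = 5
!!!(y -> y) = !5 = 0
(y -> y) -> !!!(y -> y) = 5 -> 0 = 0
This gives 0 ≠ 5.

No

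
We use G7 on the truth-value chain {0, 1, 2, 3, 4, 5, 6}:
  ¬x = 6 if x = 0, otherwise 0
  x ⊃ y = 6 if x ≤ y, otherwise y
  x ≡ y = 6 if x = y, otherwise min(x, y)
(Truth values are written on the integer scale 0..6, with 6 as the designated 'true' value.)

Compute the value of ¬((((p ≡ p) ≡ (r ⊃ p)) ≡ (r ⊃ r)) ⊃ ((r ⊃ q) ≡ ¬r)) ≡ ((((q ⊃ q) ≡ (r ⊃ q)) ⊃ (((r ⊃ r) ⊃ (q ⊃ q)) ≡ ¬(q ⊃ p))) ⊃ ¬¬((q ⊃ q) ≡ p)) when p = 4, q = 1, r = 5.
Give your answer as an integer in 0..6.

p ≡ p = 4 ≡ 4 = 6
r ⊃ p = 5 ⊃ 4 = 4
(p ≡ p) ≡ (r ⊃ p) = 6 ≡ 4 = 4
r ⊃ r = 5 ⊃ 5 = 6
((p ≡ p) ≡ (r ⊃ p)) ≡ (r ⊃ r) = 4 ≡ 6 = 4
r ⊃ q = 5 ⊃ 1 = 1
¬r = ¬5 = 0
(r ⊃ q) ≡ ¬r = 1 ≡ 0 = 0
(((p ≡ p) ≡ (r ⊃ p)) ≡ (r ⊃ r)) ⊃ ((r ⊃ q) ≡ ¬r) = 4 ⊃ 0 = 0
¬((((p ≡ p) ≡ (r ⊃ p)) ≡ (r ⊃ r)) ⊃ ((r ⊃ q) ≡ ¬r)) = ¬0 = 6
q ⊃ q = 1 ⊃ 1 = 6
r ⊃ q = 5 ⊃ 1 = 1
(q ⊃ q) ≡ (r ⊃ q) = 6 ≡ 1 = 1
r ⊃ r = 5 ⊃ 5 = 6
q ⊃ q = 1 ⊃ 1 = 6
(r ⊃ r) ⊃ (q ⊃ q) = 6 ⊃ 6 = 6
q ⊃ p = 1 ⊃ 4 = 6
¬(q ⊃ p) = ¬6 = 0
((r ⊃ r) ⊃ (q ⊃ q)) ≡ ¬(q ⊃ p) = 6 ≡ 0 = 0
((q ⊃ q) ≡ (r ⊃ q)) ⊃ (((r ⊃ r) ⊃ (q ⊃ q)) ≡ ¬(q ⊃ p)) = 1 ⊃ 0 = 0
q ⊃ q = 1 ⊃ 1 = 6
(q ⊃ q) ≡ p = 6 ≡ 4 = 4
¬((q ⊃ q) ≡ p) = ¬4 = 0
¬¬((q ⊃ q) ≡ p) = ¬0 = 6
(((q ⊃ q) ≡ (r ⊃ q)) ⊃ (((r ⊃ r) ⊃ (q ⊃ q)) ≡ ¬(q ⊃ p))) ⊃ ¬¬((q ⊃ q) ≡ p) = 0 ⊃ 6 = 6
¬((((p ≡ p) ≡ (r ⊃ p)) ≡ (r ⊃ r)) ⊃ ((r ⊃ q) ≡ ¬r)) ≡ ((((q ⊃ q) ≡ (r ⊃ q)) ⊃ (((r ⊃ r) ⊃ (q ⊃ q)) ≡ ¬(q ⊃ p))) ⊃ ¬¬((q ⊃ q) ≡ p)) = 6 ≡ 6 = 6

6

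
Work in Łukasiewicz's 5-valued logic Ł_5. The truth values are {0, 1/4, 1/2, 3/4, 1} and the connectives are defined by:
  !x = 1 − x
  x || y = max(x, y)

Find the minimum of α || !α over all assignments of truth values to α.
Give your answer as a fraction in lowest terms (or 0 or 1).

1/2

Take α = 1/2:
!α = !1/2 = 1/2
α || !α = 1/2 || 1/2 = 1/2
No assignment yields a value below 1/2, so this is the minimum.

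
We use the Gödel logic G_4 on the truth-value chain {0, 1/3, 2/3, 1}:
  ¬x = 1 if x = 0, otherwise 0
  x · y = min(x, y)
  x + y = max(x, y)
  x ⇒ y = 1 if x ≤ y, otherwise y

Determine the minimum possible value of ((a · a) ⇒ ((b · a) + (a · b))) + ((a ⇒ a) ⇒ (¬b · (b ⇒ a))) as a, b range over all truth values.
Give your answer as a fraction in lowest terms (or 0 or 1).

1/3

Take a = 2/3, b = 1/3:
a · a = 2/3 · 2/3 = 2/3
b · a = 1/3 · 2/3 = 1/3
a · b = 2/3 · 1/3 = 1/3
(b · a) + (a · b) = 1/3 + 1/3 = 1/3
(a · a) ⇒ ((b · a) + (a · b)) = 2/3 ⇒ 1/3 = 1/3
a ⇒ a = 2/3 ⇒ 2/3 = 1
¬b = ¬1/3 = 0
b ⇒ a = 1/3 ⇒ 2/3 = 1
¬b · (b ⇒ a) = 0 · 1 = 0
(a ⇒ a) ⇒ (¬b · (b ⇒ a)) = 1 ⇒ 0 = 0
((a · a) ⇒ ((b · a) + (a · b))) + ((a ⇒ a) ⇒ (¬b · (b ⇒ a))) = 1/3 + 0 = 1/3
No assignment yields a value below 1/3, so this is the minimum.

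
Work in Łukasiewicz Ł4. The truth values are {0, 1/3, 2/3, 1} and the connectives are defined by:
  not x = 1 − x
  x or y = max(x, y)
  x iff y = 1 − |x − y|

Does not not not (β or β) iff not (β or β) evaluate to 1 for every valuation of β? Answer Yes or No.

Yes

β = 0 ↦ 1
β = 1/3 ↦ 1
β = 2/3 ↦ 1
β = 1 ↦ 1
Every assignment gives a value ≥ 1.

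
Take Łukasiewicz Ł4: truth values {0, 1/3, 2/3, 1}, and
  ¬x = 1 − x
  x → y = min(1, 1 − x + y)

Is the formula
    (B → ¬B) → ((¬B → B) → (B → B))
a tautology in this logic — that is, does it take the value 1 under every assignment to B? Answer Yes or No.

Yes

B = 0 ↦ 1
B = 1/3 ↦ 1
B = 2/3 ↦ 1
B = 1 ↦ 1
Every assignment gives a value ≥ 1.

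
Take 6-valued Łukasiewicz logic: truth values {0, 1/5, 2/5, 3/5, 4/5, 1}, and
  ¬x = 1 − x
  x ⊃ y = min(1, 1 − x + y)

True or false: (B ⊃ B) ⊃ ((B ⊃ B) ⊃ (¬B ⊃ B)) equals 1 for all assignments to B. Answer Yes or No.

Counterexample: take B = 0.
B ⊃ B = 0 ⊃ 0 = 1
B ⊃ B = 0 ⊃ 0 = 1
¬B = ¬0 = 1
¬B ⊃ B = 1 ⊃ 0 = 0
(B ⊃ B) ⊃ (¬B ⊃ B) = 1 ⊃ 0 = 0
(B ⊃ B) ⊃ ((B ⊃ B) ⊃ (¬B ⊃ B)) = 1 ⊃ 0 = 0
This gives 0 ≠ 1.

No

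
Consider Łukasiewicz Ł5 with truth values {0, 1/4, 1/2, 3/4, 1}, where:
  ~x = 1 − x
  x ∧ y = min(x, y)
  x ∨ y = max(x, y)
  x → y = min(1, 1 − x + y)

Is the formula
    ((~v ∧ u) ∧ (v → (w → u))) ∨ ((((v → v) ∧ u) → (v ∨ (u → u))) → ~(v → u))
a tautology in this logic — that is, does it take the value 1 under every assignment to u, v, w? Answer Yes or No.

Counterexample: take u = 0, v = 0, w = 0.
~v = ~0 = 1
~v ∧ u = 1 ∧ 0 = 0
w → u = 0 → 0 = 1
v → (w → u) = 0 → 1 = 1
(~v ∧ u) ∧ (v → (w → u)) = 0 ∧ 1 = 0
v → v = 0 → 0 = 1
(v → v) ∧ u = 1 ∧ 0 = 0
u → u = 0 → 0 = 1
v ∨ (u → u) = 0 ∨ 1 = 1
((v → v) ∧ u) → (v ∨ (u → u)) = 0 → 1 = 1
v → u = 0 → 0 = 1
~(v → u) = ~1 = 0
(((v → v) ∧ u) → (v ∨ (u → u))) → ~(v → u) = 1 → 0 = 0
((~v ∧ u) ∧ (v → (w → u))) ∨ ((((v → v) ∧ u) → (v ∨ (u → u))) → ~(v → u)) = 0 ∨ 0 = 0
This gives 0 ≠ 1.

No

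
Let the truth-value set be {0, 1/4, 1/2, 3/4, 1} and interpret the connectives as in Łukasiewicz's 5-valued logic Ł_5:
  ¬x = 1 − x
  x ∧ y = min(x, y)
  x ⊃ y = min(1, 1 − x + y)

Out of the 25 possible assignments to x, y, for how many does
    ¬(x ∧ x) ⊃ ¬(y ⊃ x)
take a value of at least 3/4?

value 1: 9 assignments (counts)
value 3/4: 7 assignments (counts)
value 1/2: 5 assignments
value 1/4: 3 assignments
value 0: 1 assignment
So 16 of the 25 assignments meet the threshold.

16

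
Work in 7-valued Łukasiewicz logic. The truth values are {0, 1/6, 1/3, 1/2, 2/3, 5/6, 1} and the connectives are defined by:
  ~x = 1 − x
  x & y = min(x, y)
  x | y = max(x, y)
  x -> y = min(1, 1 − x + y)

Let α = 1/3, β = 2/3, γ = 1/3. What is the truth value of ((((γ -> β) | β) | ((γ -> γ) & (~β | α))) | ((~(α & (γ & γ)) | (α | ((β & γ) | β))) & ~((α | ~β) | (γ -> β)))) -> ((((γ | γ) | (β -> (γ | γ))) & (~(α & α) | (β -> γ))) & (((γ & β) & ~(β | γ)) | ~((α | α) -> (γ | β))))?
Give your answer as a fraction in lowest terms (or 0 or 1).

1/3

γ -> β = 1/3 -> 2/3 = 1
(γ -> β) | β = 1 | 2/3 = 1
γ -> γ = 1/3 -> 1/3 = 1
~β = ~2/3 = 1/3
~β | α = 1/3 | 1/3 = 1/3
(γ -> γ) & (~β | α) = 1 & 1/3 = 1/3
((γ -> β) | β) | ((γ -> γ) & (~β | α)) = 1 | 1/3 = 1
γ & γ = 1/3 & 1/3 = 1/3
α & (γ & γ) = 1/3 & 1/3 = 1/3
~(α & (γ & γ)) = ~1/3 = 2/3
β & γ = 2/3 & 1/3 = 1/3
(β & γ) | β = 1/3 | 2/3 = 2/3
α | ((β & γ) | β) = 1/3 | 2/3 = 2/3
~(α & (γ & γ)) | (α | ((β & γ) | β)) = 2/3 | 2/3 = 2/3
~β = ~2/3 = 1/3
α | ~β = 1/3 | 1/3 = 1/3
γ -> β = 1/3 -> 2/3 = 1
(α | ~β) | (γ -> β) = 1/3 | 1 = 1
~((α | ~β) | (γ -> β)) = ~1 = 0
(~(α & (γ & γ)) | (α | ((β & γ) | β))) & ~((α | ~β) | (γ -> β)) = 2/3 & 0 = 0
(((γ -> β) | β) | ((γ -> γ) & (~β | α))) | ((~(α & (γ & γ)) | (α | ((β & γ) | β))) & ~((α | ~β) | (γ -> β))) = 1 | 0 = 1
γ | γ = 1/3 | 1/3 = 1/3
γ | γ = 1/3 | 1/3 = 1/3
β -> (γ | γ) = 2/3 -> 1/3 = 2/3
(γ | γ) | (β -> (γ | γ)) = 1/3 | 2/3 = 2/3
α & α = 1/3 & 1/3 = 1/3
~(α & α) = ~1/3 = 2/3
β -> γ = 2/3 -> 1/3 = 2/3
~(α & α) | (β -> γ) = 2/3 | 2/3 = 2/3
((γ | γ) | (β -> (γ | γ))) & (~(α & α) | (β -> γ)) = 2/3 & 2/3 = 2/3
γ & β = 1/3 & 2/3 = 1/3
β | γ = 2/3 | 1/3 = 2/3
~(β | γ) = ~2/3 = 1/3
(γ & β) & ~(β | γ) = 1/3 & 1/3 = 1/3
α | α = 1/3 | 1/3 = 1/3
γ | β = 1/3 | 2/3 = 2/3
(α | α) -> (γ | β) = 1/3 -> 2/3 = 1
~((α | α) -> (γ | β)) = ~1 = 0
((γ & β) & ~(β | γ)) | ~((α | α) -> (γ | β)) = 1/3 | 0 = 1/3
(((γ | γ) | (β -> (γ | γ))) & (~(α & α) | (β -> γ))) & (((γ & β) & ~(β | γ)) | ~((α | α) -> (γ | β))) = 2/3 & 1/3 = 1/3
((((γ -> β) | β) | ((γ -> γ) & (~β | α))) | ((~(α & (γ & γ)) | (α | ((β & γ) | β))) & ~((α | ~β) | (γ -> β)))) -> ((((γ | γ) | (β -> (γ | γ))) & (~(α & α) | (β -> γ))) & (((γ & β) & ~(β | γ)) | ~((α | α) -> (γ | β)))) = 1 -> 1/3 = 1/3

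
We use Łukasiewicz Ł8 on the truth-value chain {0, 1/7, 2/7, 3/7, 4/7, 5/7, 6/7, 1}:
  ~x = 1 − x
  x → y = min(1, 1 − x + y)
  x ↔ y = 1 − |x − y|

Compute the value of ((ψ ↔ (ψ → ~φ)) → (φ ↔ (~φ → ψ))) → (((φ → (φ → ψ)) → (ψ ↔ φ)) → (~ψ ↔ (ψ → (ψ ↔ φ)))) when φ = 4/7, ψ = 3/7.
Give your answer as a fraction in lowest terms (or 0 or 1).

~φ = ~4/7 = 3/7
ψ → ~φ = 3/7 → 3/7 = 1
ψ ↔ (ψ → ~φ) = 3/7 ↔ 1 = 3/7
~φ = ~4/7 = 3/7
~φ → ψ = 3/7 → 3/7 = 1
φ ↔ (~φ → ψ) = 4/7 ↔ 1 = 4/7
(ψ ↔ (ψ → ~φ)) → (φ ↔ (~φ → ψ)) = 3/7 → 4/7 = 1
φ → ψ = 4/7 → 3/7 = 6/7
φ → (φ → ψ) = 4/7 → 6/7 = 1
ψ ↔ φ = 3/7 ↔ 4/7 = 6/7
(φ → (φ → ψ)) → (ψ ↔ φ) = 1 → 6/7 = 6/7
~ψ = ~3/7 = 4/7
ψ ↔ φ = 3/7 ↔ 4/7 = 6/7
ψ → (ψ ↔ φ) = 3/7 → 6/7 = 1
~ψ ↔ (ψ → (ψ ↔ φ)) = 4/7 ↔ 1 = 4/7
((φ → (φ → ψ)) → (ψ ↔ φ)) → (~ψ ↔ (ψ → (ψ ↔ φ))) = 6/7 → 4/7 = 5/7
((ψ ↔ (ψ → ~φ)) → (φ ↔ (~φ → ψ))) → (((φ → (φ → ψ)) → (ψ ↔ φ)) → (~ψ ↔ (ψ → (ψ ↔ φ)))) = 1 → 5/7 = 5/7

5/7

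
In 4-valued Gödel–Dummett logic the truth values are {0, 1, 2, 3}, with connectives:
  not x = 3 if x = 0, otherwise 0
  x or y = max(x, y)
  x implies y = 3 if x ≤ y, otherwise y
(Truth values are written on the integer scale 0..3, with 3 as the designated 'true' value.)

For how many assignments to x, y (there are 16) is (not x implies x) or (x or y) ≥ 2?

14

x = 0, y = 0 ↦ 0  <
x = 0, y = 1 ↦ 1  <
x = 0, y = 2 ↦ 2  ≥
x = 0, y = 3 ↦ 3  ≥
x = 1, y = 0 ↦ 3  ≥
x = 1, y = 1 ↦ 3  ≥
x = 1, y = 2 ↦ 3  ≥
x = 1, y = 3 ↦ 3  ≥
x = 2, y = 0 ↦ 3  ≥
x = 2, y = 1 ↦ 3  ≥
x = 2, y = 2 ↦ 3  ≥
x = 2, y = 3 ↦ 3  ≥
x = 3, y = 0 ↦ 3  ≥
x = 3, y = 1 ↦ 3  ≥
x = 3, y = 2 ↦ 3  ≥
x = 3, y = 3 ↦ 3  ≥
So 14 of the 16 assignments meet the threshold.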